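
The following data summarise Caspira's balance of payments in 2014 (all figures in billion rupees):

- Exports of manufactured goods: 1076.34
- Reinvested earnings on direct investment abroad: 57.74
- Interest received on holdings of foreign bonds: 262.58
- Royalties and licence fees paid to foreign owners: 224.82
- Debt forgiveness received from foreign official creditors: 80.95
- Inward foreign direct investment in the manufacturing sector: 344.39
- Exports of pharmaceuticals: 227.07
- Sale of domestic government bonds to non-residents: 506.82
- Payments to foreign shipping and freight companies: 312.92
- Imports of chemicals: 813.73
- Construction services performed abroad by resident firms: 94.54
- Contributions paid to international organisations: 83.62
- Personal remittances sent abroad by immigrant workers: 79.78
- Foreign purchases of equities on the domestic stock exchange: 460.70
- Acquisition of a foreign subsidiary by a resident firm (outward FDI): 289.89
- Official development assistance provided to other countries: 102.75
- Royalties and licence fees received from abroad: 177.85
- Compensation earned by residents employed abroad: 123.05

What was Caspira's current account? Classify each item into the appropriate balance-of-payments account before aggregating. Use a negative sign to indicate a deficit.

401.55

Goods: -813.73 + 1076.34 + 227.07 = 489.68
Services: 177.85 - 224.82 - 312.92 + 94.54 = -265.35
Primary income: 262.58 + 123.05 + 57.74 = 443.37
Secondary income: -102.75 - 79.78 - 83.62 = -266.15
Current account = 489.68 + (-265.35) + 443.37 + (-266.15) = 401.55
(Excluded from the current account — capital account: debt forgiveness received from foreign official creditors 80.95; financial account: inward foreign direct investment in the manufacturing sector 344.39, sale of domestic government bonds to non-residents 506.82, foreign purchases of equities on the domestic stock exchange 460.70, acquisition of a foreign subsidiary by a resident firm (outward FDI) 289.89.)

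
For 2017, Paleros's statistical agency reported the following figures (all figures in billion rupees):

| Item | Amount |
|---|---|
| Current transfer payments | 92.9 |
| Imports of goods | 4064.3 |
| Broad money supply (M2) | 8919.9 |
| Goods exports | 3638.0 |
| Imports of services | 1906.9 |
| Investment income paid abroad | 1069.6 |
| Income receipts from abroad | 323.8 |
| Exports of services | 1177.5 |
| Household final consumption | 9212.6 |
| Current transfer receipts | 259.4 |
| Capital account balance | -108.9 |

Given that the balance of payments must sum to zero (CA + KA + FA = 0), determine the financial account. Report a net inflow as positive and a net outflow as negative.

1843.9

Goods balance = 3638.0 - 4064.3 = -426.3
Services balance = 1177.5 - 1906.9 = -729.4
Trade balance (goods + services) = -426.3 + (-729.4) = -1155.7
Net primary income = 323.8 - 1069.6 = -745.8
Net secondary income = 259.4 - 92.9 = 166.5
Current account = -1155.7 + (-745.8) + 166.5 = -1735.0
Financial account = -(-1735.0 + (-108.9)) = 1843.9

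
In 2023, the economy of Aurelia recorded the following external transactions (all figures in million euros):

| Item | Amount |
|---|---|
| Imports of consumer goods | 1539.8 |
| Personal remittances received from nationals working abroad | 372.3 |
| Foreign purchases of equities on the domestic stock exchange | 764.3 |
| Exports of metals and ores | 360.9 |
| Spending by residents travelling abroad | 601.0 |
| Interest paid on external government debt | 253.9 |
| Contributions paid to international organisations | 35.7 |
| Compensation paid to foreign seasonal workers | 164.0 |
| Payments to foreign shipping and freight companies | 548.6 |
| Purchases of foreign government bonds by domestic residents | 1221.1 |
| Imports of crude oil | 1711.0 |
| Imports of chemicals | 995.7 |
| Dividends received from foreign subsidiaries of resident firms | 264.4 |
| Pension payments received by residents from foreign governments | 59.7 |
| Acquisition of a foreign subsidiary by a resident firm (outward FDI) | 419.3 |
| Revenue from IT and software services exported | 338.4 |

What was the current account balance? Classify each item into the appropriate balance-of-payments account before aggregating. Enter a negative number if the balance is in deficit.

-4454.0

Goods: -1539.8 + 360.9 - 995.7 - 1711.0 = -3885.6
Services: 338.4 - 548.6 - 601.0 = -811.2
Primary income: 264.4 - 253.9 - 164.0 = -153.5
Secondary income: 372.3 - 35.7 + 59.7 = 396.3
Current account = (-3885.6) + (-811.2) + (-153.5) + 396.3 = -4454.0
(Excluded from the current account — financial account: foreign purchases of equities on the domestic stock exchange 764.3, purchases of foreign government bonds by domestic residents 1221.1, acquisition of a foreign subsidiary by a resident firm (outward FDI) 419.3.)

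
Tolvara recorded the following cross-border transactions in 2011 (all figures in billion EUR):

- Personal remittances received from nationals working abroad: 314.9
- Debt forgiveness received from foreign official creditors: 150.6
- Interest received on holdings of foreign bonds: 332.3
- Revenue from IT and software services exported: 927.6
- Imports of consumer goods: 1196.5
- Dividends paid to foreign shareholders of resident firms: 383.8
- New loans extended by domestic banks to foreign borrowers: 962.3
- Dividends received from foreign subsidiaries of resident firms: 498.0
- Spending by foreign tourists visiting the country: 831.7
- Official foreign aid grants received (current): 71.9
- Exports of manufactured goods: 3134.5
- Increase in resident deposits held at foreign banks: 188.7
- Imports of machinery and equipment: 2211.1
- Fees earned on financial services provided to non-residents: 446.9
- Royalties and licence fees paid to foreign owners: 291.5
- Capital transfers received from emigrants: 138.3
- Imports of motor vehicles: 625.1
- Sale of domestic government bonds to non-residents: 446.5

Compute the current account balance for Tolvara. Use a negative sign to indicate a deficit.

1849.8

Goods: -2211.1 - 625.1 - 1196.5 + 3134.5 = -898.2
Services: 446.9 + 831.7 - 291.5 + 927.6 = 1914.7
Primary income: -383.8 + 332.3 + 498.0 = 446.5
Secondary income: 71.9 + 314.9 = 386.8
Current account = (-898.2) + 1914.7 + 446.5 + 386.8 = 1849.8
(Excluded from the current account — capital account: debt forgiveness received from foreign official creditors 150.6, capital transfers received from emigrants 138.3; financial account: new loans extended by domestic banks to foreign borrowers 962.3, increase in resident deposits held at foreign banks 188.7, sale of domestic government bonds to non-residents 446.5.)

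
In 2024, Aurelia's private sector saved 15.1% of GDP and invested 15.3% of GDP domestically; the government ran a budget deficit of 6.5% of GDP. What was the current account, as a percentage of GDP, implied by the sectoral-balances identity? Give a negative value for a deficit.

-6.7

By the sectoral-balances identity, CA = (S_private - I) + (T - G).
Private balance = 15.1 - 15.3 = -0.2
Government balance (T - G) = -6.5
CA = -0.2 + (-6.5) = -6.7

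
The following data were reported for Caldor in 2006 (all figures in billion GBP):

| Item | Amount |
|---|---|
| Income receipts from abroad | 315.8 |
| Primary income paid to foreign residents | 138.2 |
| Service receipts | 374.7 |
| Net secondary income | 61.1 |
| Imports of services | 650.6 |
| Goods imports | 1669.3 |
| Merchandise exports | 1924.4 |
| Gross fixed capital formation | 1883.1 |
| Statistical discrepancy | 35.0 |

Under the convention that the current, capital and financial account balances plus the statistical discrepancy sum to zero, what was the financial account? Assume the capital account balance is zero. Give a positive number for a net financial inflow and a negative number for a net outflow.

Goods balance = 1924.4 - 1669.3 = 255.1
Services balance = 374.7 - 650.6 = -275.9
Trade balance (goods + services) = 255.1 + (-275.9) = -20.8
Net primary income = 315.8 - 138.2 = 177.6
Net secondary income = 61.1
Current account = -20.8 + 177.6 + 61.1 = 217.9
Financial account = -(217.9 + 35.0) = -252.9

-252.9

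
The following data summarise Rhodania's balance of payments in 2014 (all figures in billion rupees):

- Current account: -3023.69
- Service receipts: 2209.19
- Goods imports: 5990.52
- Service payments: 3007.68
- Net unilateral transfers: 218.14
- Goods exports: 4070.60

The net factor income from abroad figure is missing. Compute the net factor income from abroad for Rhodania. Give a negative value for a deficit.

Current account = goods balance + services balance + net primary income + net secondary income
Sum of the known components = -2500.27
Net factor income from abroad = CA - (known components) = -3023.69 - (-2500.27) = -523.42

-523.42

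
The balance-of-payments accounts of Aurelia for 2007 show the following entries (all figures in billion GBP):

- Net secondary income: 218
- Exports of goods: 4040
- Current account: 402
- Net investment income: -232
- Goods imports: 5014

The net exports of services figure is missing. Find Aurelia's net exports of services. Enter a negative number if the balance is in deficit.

1390

Current account = goods balance + services balance + net primary income + net secondary income
Sum of the known components = -988
Net exports of services = CA - (known components) = 402 - (-988) = 1390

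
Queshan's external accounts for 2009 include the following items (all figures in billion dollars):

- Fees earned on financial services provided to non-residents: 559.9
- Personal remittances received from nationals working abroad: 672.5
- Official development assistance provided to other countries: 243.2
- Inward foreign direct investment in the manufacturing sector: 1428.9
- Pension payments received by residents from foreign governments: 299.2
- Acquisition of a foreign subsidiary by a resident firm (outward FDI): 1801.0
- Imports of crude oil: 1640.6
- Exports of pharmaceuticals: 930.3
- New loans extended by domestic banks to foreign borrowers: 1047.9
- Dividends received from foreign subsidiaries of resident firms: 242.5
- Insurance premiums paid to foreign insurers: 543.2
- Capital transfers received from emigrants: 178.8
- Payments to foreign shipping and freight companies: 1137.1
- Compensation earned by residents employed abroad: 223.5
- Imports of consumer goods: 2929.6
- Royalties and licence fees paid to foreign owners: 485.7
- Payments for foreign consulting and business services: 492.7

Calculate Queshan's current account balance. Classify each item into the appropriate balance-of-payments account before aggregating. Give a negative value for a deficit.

Goods: -1640.6 - 2929.6 + 930.3 = -3639.9
Services: -492.7 - 485.7 - 543.2 + 559.9 - 1137.1 = -2098.8
Primary income: 223.5 + 242.5 = 466.0
Secondary income: 299.2 - 243.2 + 672.5 = 728.5
Current account = (-3639.9) + (-2098.8) + 466.0 + 728.5 = -4544.2
(Excluded from the current account — financial account: inward foreign direct investment in the manufacturing sector 1428.9, acquisition of a foreign subsidiary by a resident firm (outward FDI) 1801.0, new loans extended by domestic banks to foreign borrowers 1047.9; capital account: capital transfers received from emigrants 178.8.)

-4544.2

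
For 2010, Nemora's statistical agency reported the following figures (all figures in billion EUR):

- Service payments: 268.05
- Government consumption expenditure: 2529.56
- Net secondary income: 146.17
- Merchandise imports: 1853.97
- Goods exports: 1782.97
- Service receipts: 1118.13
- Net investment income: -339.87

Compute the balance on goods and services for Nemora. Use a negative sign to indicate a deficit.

Goods balance = 1782.97 - 1853.97 = -71.00
Services balance = 1118.13 - 268.05 = 850.08
Trade balance (goods + services) = -71.00 + 850.08 = 779.08

779.08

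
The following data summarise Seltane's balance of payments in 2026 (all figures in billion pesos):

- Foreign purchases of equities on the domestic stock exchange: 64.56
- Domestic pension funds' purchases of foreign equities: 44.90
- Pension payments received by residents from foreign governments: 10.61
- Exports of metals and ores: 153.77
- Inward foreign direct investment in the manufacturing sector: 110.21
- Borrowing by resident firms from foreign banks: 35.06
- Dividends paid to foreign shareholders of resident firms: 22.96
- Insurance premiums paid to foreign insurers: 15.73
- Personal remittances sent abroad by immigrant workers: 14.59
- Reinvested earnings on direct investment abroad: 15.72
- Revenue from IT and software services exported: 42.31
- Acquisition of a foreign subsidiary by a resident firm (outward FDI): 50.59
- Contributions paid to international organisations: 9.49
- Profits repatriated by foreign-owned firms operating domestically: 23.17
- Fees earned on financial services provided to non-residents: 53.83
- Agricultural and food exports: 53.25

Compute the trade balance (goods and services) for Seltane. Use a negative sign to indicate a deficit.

Goods: 53.25 + 153.77 = 207.02
Services: 42.31 + 53.83 - 15.73 = 80.41
Trade balance = 207.02 + 80.41 = 287.43
(Excluded from the trade balance — financial account: foreign purchases of equities on the domestic stock exchange 64.56, domestic pension funds' purchases of foreign equities 44.90, inward foreign direct investment in the manufacturing sector 110.21, borrowing by resident firms from foreign banks 35.06, acquisition of a foreign subsidiary by a resident firm (outward FDI) 50.59; secondary income: pension payments received by residents from foreign governments 10.61, personal remittances sent abroad by immigrant workers 14.59, contributions paid to international organisations 9.49; primary income: dividends paid to foreign shareholders of resident firms 22.96, reinvested earnings on direct investment abroad 15.72, profits repatriated by foreign-owned firms operating domestically 23.17.)

287.43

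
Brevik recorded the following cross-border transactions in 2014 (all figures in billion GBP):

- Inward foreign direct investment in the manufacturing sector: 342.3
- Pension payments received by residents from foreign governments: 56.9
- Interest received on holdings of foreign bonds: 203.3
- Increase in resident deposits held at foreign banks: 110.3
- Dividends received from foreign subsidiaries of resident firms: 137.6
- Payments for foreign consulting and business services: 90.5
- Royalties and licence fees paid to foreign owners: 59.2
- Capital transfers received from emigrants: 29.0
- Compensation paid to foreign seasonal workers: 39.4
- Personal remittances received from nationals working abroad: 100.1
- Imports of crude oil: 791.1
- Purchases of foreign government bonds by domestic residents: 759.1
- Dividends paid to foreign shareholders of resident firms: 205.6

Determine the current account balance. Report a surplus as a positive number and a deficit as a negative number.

-687.9

Goods: -791.1
Services: -59.2 - 90.5 = -149.7
Primary income: -205.6 - 39.4 + 203.3 + 137.6 = 95.9
Secondary income: 56.9 + 100.1 = 157.0
Current account = (-791.1) + (-149.7) + 95.9 + 157.0 = -687.9
(Excluded from the current account — financial account: inward foreign direct investment in the manufacturing sector 342.3, increase in resident deposits held at foreign banks 110.3, purchases of foreign government bonds by domestic residents 759.1; capital account: capital transfers received from emigrants 29.0.)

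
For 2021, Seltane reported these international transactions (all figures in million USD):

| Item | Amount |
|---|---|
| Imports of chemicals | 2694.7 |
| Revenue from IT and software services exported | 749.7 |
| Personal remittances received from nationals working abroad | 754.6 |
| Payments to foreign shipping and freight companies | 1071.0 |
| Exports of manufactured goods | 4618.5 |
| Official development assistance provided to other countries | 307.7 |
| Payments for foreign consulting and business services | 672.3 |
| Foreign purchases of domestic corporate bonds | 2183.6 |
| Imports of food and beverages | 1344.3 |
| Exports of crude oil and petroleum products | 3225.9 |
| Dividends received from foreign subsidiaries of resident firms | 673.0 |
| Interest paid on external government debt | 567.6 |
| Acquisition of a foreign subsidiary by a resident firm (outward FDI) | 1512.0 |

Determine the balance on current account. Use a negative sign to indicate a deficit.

3364.1

Goods: 3225.9 - 1344.3 + 4618.5 - 2694.7 = 3805.4
Services: -672.3 + 749.7 - 1071.0 = -993.6
Primary income: -567.6 + 673.0 = 105.4
Secondary income: -307.7 + 754.6 = 446.9
Current account = 3805.4 + (-993.6) + 105.4 + 446.9 = 3364.1
(Excluded from the current account — financial account: foreign purchases of domestic corporate bonds 2183.6, acquisition of a foreign subsidiary by a resident firm (outward FDI) 1512.0.)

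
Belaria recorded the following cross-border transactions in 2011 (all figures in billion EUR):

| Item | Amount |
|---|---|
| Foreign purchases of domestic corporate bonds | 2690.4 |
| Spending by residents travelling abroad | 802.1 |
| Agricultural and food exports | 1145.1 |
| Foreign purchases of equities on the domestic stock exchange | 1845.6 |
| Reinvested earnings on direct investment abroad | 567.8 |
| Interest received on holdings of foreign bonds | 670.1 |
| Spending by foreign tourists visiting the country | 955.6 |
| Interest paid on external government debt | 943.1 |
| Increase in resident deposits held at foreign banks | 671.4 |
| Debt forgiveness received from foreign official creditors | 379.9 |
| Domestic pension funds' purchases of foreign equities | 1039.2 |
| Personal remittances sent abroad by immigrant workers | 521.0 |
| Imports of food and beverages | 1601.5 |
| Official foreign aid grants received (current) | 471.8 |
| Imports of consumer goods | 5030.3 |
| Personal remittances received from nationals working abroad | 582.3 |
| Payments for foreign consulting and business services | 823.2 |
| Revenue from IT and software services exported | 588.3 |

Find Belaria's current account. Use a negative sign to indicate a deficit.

-4740.2

Goods: -5030.3 + 1145.1 - 1601.5 = -5486.7
Services: 955.6 - 823.2 - 802.1 + 588.3 = -81.4
Primary income: 670.1 + 567.8 - 943.1 = 294.8
Secondary income: 471.8 - 521.0 + 582.3 = 533.1
Current account = (-5486.7) + (-81.4) + 294.8 + 533.1 = -4740.2
(Excluded from the current account — financial account: foreign purchases of domestic corporate bonds 2690.4, foreign purchases of equities on the domestic stock exchange 1845.6, increase in resident deposits held at foreign banks 671.4, domestic pension funds' purchases of foreign equities 1039.2; capital account: debt forgiveness received from foreign official creditors 379.9.)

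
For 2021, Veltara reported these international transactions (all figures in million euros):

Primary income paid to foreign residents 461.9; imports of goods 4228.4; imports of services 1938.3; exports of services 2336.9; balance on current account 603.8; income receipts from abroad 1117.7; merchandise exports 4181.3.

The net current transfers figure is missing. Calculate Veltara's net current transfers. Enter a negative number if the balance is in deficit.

Current account = goods balance + services balance + net primary income + net secondary income
Sum of the known components = 1007.3
Net current transfers = CA - (known components) = 603.8 - 1007.3 = -403.5

-403.5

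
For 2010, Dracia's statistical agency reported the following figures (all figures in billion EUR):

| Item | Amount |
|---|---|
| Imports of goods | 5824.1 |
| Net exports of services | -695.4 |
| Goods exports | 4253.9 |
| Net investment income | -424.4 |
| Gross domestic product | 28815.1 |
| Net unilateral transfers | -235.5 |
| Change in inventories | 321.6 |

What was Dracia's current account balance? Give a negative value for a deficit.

Goods balance = 4253.9 - 5824.1 = -1570.2
Services balance = -695.4
Trade balance (goods + services) = -1570.2 + (-695.4) = -2265.6
Net primary income = -424.4
Net secondary income = -235.5
Current account = -2265.6 + (-424.4) + (-235.5) = -2925.5

-2925.5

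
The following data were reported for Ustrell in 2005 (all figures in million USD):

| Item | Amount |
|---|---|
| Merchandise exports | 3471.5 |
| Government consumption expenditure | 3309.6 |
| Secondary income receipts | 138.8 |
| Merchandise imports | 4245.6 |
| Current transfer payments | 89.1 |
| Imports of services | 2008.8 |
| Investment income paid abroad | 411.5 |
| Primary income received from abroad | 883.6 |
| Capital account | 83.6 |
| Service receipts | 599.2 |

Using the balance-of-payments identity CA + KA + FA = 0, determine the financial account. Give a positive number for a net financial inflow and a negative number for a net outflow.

Goods balance = 3471.5 - 4245.6 = -774.1
Services balance = 599.2 - 2008.8 = -1409.6
Trade balance (goods + services) = -774.1 + (-1409.6) = -2183.7
Net primary income = 883.6 - 411.5 = 472.1
Net secondary income = 138.8 - 89.1 = 49.7
Current account = -2183.7 + 472.1 + 49.7 = -1661.9
Financial account = -(-1661.9 + 83.6) = 1578.3

1578.3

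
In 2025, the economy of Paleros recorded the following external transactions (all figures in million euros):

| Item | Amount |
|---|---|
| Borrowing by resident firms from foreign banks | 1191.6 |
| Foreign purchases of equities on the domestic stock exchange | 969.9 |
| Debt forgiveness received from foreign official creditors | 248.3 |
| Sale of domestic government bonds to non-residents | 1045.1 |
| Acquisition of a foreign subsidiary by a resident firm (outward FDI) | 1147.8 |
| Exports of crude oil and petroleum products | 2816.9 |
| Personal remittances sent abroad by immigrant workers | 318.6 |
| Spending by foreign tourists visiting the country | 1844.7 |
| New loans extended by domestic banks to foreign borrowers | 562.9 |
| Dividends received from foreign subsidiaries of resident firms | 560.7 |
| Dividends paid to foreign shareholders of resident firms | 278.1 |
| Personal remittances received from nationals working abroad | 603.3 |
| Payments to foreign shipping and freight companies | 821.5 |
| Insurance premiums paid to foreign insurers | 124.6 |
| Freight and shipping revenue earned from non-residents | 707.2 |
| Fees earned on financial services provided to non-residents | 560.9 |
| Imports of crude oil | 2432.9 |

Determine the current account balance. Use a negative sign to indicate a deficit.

3118.0

Goods: -2432.9 + 2816.9 = 384.0
Services: 1844.7 + 707.2 - 821.5 - 124.6 + 560.9 = 2166.7
Primary income: 560.7 - 278.1 = 282.6
Secondary income: -318.6 + 603.3 = 284.7
Current account = 384.0 + 2166.7 + 282.6 + 284.7 = 3118.0
(Excluded from the current account — financial account: borrowing by resident firms from foreign banks 1191.6, foreign purchases of equities on the domestic stock exchange 969.9, sale of domestic government bonds to non-residents 1045.1, acquisition of a foreign subsidiary by a resident firm (outward FDI) 1147.8, new loans extended by domestic banks to foreign borrowers 562.9; capital account: debt forgiveness received from foreign official creditors 248.3.)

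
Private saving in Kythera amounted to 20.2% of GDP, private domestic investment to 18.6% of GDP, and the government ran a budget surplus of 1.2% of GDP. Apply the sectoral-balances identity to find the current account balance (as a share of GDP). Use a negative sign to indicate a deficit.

2.8

By the sectoral-balances identity, CA = (S_private - I) + (T - G).
Private balance = 20.2 - 18.6 = 1.6
Government balance (T - G) = 1.2
CA = 1.6 + 1.2 = 2.8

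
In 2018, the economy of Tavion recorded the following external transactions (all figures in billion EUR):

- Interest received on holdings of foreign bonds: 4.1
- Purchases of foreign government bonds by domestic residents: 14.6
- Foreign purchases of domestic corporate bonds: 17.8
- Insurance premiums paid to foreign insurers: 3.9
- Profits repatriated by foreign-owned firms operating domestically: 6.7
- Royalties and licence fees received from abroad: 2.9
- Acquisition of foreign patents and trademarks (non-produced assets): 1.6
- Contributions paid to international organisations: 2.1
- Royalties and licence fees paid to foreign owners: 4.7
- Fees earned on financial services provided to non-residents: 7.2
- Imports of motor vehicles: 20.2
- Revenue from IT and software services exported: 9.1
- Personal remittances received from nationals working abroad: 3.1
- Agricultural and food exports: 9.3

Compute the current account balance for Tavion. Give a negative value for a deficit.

-1.9

Goods: 9.3 - 20.2 = -10.9
Services: 9.1 - 3.9 + 7.2 + 2.9 - 4.7 = 10.6
Primary income: -6.7 + 4.1 = -2.6
Secondary income: -2.1 + 3.1 = 1.0
Current account = (-10.9) + 10.6 + (-2.6) + 1.0 = -1.9
(Excluded from the current account — financial account: purchases of foreign government bonds by domestic residents 14.6, foreign purchases of domestic corporate bonds 17.8; capital account: acquisition of foreign patents and trademarks (non-produced assets) 1.6.)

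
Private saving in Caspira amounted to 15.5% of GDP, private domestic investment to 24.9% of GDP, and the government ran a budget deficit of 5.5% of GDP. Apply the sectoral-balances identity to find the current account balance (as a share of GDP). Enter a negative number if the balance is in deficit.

By the sectoral-balances identity, CA = (S_private - I) + (T - G).
Private balance = 15.5 - 24.9 = -9.4
Government balance (T - G) = -5.5
CA = -9.4 + (-5.5) = -14.9

-14.9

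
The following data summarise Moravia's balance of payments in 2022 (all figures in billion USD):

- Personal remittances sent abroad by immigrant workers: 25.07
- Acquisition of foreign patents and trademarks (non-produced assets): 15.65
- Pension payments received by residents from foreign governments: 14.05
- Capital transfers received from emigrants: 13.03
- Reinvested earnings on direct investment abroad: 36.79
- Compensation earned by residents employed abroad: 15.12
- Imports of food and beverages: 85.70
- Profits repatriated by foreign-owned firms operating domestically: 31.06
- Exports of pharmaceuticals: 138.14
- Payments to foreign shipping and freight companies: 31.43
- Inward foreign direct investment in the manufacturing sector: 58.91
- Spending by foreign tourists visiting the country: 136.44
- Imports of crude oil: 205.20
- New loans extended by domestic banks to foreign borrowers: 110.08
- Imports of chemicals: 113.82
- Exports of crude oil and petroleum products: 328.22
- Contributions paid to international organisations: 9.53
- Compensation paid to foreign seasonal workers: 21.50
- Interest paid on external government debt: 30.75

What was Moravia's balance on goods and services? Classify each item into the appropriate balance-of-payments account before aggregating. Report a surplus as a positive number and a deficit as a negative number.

166.65

Goods: 328.22 - 113.82 + 138.14 - 85.70 - 205.20 = 61.64
Services: -31.43 + 136.44 = 105.01
Trade balance = 61.64 + 105.01 = 166.65
(Excluded from the trade balance — secondary income: personal remittances sent abroad by immigrant workers 25.07, pension payments received by residents from foreign governments 14.05, contributions paid to international organisations 9.53; capital account: acquisition of foreign patents and trademarks (non-produced assets) 15.65, capital transfers received from emigrants 13.03; primary income: reinvested earnings on direct investment abroad 36.79, compensation earned by residents employed abroad 15.12, profits repatriated by foreign-owned firms operating domestically 31.06, compensation paid to foreign seasonal workers 21.50, interest paid on external government debt 30.75; financial account: inward foreign direct investment in the manufacturing sector 58.91, new loans extended by domestic banks to foreign borrowers 110.08.)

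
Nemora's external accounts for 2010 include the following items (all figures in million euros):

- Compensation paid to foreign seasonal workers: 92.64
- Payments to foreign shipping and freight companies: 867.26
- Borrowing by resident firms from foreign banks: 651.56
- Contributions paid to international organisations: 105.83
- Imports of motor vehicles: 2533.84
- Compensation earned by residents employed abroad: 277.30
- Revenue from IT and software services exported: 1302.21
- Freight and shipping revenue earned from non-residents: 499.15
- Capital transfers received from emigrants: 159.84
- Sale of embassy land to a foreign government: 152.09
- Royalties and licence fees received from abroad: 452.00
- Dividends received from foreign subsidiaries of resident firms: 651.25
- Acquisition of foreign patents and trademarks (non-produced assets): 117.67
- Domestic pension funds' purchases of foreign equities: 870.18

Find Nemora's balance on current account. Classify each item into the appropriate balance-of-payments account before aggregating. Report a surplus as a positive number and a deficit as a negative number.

-417.66

Goods: -2533.84
Services: 1302.21 - 867.26 + 499.15 + 452.00 = 1386.10
Primary income: -92.64 + 277.30 + 651.25 = 835.91
Secondary income: -105.83
Current account = (-2533.84) + 1386.10 + 835.91 + (-105.83) = -417.66
(Excluded from the current account — financial account: borrowing by resident firms from foreign banks 651.56, domestic pension funds' purchases of foreign equities 870.18; capital account: capital transfers received from emigrants 159.84, sale of embassy land to a foreign government 152.09, acquisition of foreign patents and trademarks (non-produced assets) 117.67.)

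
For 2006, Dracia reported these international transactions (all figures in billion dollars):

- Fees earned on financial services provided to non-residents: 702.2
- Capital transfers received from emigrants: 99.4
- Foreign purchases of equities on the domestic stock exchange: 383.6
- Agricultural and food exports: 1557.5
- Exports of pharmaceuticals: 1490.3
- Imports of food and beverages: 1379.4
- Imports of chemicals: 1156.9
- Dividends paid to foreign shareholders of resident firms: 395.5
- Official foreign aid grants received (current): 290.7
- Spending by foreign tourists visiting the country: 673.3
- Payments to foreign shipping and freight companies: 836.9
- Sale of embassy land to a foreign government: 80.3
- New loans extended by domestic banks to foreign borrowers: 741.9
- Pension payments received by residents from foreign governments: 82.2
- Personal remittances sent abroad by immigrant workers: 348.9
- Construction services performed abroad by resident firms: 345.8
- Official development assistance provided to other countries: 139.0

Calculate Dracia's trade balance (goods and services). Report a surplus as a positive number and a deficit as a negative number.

Goods: 1557.5 - 1156.9 - 1379.4 + 1490.3 = 511.5
Services: -836.9 + 673.3 + 345.8 + 702.2 = 884.4
Trade balance = 511.5 + 884.4 = 1395.9
(Excluded from the trade balance — capital account: capital transfers received from emigrants 99.4, sale of embassy land to a foreign government 80.3; financial account: foreign purchases of equities on the domestic stock exchange 383.6, new loans extended by domestic banks to foreign borrowers 741.9; primary income: dividends paid to foreign shareholders of resident firms 395.5; secondary income: official foreign aid grants received (current) 290.7, pension payments received by residents from foreign governments 82.2, personal remittances sent abroad by immigrant workers 348.9, official development assistance provided to other countries 139.0.)

1395.9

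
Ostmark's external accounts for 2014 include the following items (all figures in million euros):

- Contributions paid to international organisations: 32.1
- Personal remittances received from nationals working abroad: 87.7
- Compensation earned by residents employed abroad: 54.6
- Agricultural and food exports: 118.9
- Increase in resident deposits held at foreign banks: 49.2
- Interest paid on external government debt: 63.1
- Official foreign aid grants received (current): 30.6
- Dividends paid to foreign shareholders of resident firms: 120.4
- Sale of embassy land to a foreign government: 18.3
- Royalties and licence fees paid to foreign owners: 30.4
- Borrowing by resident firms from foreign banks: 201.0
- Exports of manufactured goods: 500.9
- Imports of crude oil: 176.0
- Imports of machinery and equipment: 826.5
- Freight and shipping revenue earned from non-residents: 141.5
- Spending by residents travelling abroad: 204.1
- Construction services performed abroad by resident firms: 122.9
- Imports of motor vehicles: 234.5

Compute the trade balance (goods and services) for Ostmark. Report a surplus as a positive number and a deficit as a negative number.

-587.3

Goods: -176.0 - 826.5 - 234.5 + 118.9 + 500.9 = -617.2
Services: 122.9 - 30.4 - 204.1 + 141.5 = 29.9
Trade balance = -617.2 + 29.9 = -587.3
(Excluded from the trade balance — secondary income: contributions paid to international organisations 32.1, personal remittances received from nationals working abroad 87.7, official foreign aid grants received (current) 30.6; primary income: compensation earned by residents employed abroad 54.6, interest paid on external government debt 63.1, dividends paid to foreign shareholders of resident firms 120.4; financial account: increase in resident deposits held at foreign banks 49.2, borrowing by resident firms from foreign banks 201.0; capital account: sale of embassy land to a foreign government 18.3.)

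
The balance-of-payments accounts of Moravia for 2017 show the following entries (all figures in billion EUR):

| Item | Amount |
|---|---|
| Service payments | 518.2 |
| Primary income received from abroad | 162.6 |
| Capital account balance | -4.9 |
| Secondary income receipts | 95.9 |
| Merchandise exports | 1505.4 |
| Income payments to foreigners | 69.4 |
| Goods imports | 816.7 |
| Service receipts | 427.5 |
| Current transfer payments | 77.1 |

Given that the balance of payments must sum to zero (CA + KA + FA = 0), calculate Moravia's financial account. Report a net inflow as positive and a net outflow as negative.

Goods balance = 1505.4 - 816.7 = 688.7
Services balance = 427.5 - 518.2 = -90.7
Trade balance (goods + services) = 688.7 + (-90.7) = 598.0
Net primary income = 162.6 - 69.4 = 93.2
Net secondary income = 95.9 - 77.1 = 18.8
Current account = 598.0 + 93.2 + 18.8 = 710.0
Financial account = -(710.0 + (-4.9)) = -705.1

-705.1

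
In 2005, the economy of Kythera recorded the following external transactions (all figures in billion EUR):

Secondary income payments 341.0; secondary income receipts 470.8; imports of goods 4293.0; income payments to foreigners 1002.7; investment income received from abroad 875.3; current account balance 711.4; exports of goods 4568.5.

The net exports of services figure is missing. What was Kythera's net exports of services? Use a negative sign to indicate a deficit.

Current account = goods balance + services balance + net primary income + net secondary income
Sum of the known components = 277.9
Net exports of services = CA - (known components) = 711.4 - 277.9 = 433.5

433.5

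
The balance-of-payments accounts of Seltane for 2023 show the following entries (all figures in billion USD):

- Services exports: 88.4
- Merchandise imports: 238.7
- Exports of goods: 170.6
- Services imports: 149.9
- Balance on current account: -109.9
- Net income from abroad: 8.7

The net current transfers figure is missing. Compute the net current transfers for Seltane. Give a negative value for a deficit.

Current account = goods balance + services balance + net primary income + net secondary income
Sum of the known components = -120.9
Net current transfers = CA - (known components) = -109.9 - (-120.9) = 11.0

11.0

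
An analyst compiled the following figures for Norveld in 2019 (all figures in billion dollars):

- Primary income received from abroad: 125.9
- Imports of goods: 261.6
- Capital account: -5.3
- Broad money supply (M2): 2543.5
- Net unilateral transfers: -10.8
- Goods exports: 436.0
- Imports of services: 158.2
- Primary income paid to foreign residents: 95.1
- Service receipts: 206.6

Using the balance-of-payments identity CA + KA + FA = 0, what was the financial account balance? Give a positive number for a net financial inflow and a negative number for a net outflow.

Goods balance = 436.0 - 261.6 = 174.4
Services balance = 206.6 - 158.2 = 48.4
Trade balance (goods + services) = 174.4 + 48.4 = 222.8
Net primary income = 125.9 - 95.1 = 30.8
Net secondary income = -10.8
Current account = 222.8 + 30.8 + (-10.8) = 242.8
Financial account = -(242.8 + (-5.3)) = -237.5

-237.5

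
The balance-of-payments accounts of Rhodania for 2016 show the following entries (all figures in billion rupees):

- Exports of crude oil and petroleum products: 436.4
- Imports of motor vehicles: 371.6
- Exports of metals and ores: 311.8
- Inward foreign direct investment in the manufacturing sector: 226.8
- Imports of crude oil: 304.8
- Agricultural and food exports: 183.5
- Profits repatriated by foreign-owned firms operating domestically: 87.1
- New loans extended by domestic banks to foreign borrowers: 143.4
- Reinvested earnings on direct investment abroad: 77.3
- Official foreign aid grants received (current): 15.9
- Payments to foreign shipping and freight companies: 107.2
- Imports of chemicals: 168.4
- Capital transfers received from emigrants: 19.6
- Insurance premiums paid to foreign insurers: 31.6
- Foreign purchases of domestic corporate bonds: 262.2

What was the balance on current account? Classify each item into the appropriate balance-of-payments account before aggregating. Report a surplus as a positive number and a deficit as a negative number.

Goods: 183.5 + 436.4 + 311.8 - 304.8 - 371.6 - 168.4 = 86.9
Services: -31.6 - 107.2 = -138.8
Primary income: 77.3 - 87.1 = -9.8
Secondary income: 15.9
Current account = 86.9 + (-138.8) + (-9.8) + 15.9 = -45.8
(Excluded from the current account — financial account: inward foreign direct investment in the manufacturing sector 226.8, new loans extended by domestic banks to foreign borrowers 143.4, foreign purchases of domestic corporate bonds 262.2; capital account: capital transfers received from emigrants 19.6.)

-45.8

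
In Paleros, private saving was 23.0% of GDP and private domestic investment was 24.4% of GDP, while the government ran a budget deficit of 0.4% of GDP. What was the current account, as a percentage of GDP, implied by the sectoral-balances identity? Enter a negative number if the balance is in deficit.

-1.8

By the sectoral-balances identity, CA = (S_private - I) + (T - G).
Private balance = 23.0 - 24.4 = -1.4
Government balance (T - G) = -0.4
CA = -1.4 + (-0.4) = -1.8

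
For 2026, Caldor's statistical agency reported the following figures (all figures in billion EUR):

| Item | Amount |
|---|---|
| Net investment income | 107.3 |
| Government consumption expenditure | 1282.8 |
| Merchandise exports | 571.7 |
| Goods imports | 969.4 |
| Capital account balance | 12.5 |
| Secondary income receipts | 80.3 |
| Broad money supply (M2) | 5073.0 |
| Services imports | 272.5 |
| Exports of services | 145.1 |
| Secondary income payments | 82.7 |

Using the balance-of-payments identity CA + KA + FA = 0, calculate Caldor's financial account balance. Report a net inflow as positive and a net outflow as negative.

Goods balance = 571.7 - 969.4 = -397.7
Services balance = 145.1 - 272.5 = -127.4
Trade balance (goods + services) = -397.7 + (-127.4) = -525.1
Net primary income = 107.3
Net secondary income = 80.3 - 82.7 = -2.4
Current account = -525.1 + 107.3 + (-2.4) = -420.2
Financial account = -(-420.2 + 12.5) = 407.7

407.7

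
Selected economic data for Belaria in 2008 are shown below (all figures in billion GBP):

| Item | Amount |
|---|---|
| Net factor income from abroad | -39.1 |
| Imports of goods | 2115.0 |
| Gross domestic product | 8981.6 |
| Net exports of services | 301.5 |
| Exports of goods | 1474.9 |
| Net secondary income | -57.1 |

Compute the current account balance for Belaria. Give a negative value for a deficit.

Goods balance = 1474.9 - 2115.0 = -640.1
Services balance = 301.5
Trade balance (goods + services) = -640.1 + 301.5 = -338.6
Net primary income = -39.1
Net secondary income = -57.1
Current account = -338.6 + (-39.1) + (-57.1) = -434.8

-434.8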